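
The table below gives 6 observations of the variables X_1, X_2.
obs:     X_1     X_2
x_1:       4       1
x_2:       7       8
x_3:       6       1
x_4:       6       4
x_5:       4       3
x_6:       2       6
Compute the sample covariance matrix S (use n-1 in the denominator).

Step 1 — column means:
  mean(X_1) = (4 + 7 + 6 + 6 + 4 + 2) / 6 = 29/6 = 4.8333
  mean(X_2) = (1 + 8 + 1 + 4 + 3 + 6) / 6 = 23/6 = 3.8333

Step 2 — sample covariance S[i,j] = (1/(n-1)) · Σ_k (x_{k,i} - mean_i) · (x_{k,j} - mean_j), with n-1 = 5.
  S[X_1,X_1] = ((-0.8333)·(-0.8333) + (2.1667)·(2.1667) + (1.1667)·(1.1667) + (1.1667)·(1.1667) + (-0.8333)·(-0.8333) + (-2.8333)·(-2.8333)) / 5 = 16.8333/5 = 3.3667
  S[X_1,X_2] = ((-0.8333)·(-2.8333) + (2.1667)·(4.1667) + (1.1667)·(-2.8333) + (1.1667)·(0.1667) + (-0.8333)·(-0.8333) + (-2.8333)·(2.1667)) / 5 = 2.8333/5 = 0.5667
  S[X_2,X_2] = ((-2.8333)·(-2.8333) + (4.1667)·(4.1667) + (-2.8333)·(-2.8333) + (0.1667)·(0.1667) + (-0.8333)·(-0.8333) + (2.1667)·(2.1667)) / 5 = 38.8333/5 = 7.7667

S is symmetric (S[j,i] = S[i,j]). Assembling:

S = [[3.3667, 0.5667],
 [0.5667, 7.7667]]


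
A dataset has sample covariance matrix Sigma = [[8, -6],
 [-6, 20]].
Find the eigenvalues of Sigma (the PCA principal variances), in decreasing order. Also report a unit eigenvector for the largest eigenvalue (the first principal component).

Step 1 — characteristic polynomial of 2×2 Sigma:
  det(Sigma - λI) = λ² - trace · λ + det = 0.
  trace = 8 + 20 = 28, det = 8·20 - (-6)² = 124.
Step 2 — discriminant:
  Δ = trace² - 4·det = 784 - 496 = 288.
Step 3 — eigenvalues:
  λ = (trace ± √Δ)/2 = (28 ± 16.9706)/2,
  λ_1 = 22.4853,  λ_2 = 5.5147.

Step 4 — unit eigenvector for λ_1: solve (Sigma - λ_1 I)v = 0. First row:
  (8 - 22.4853)·v_x + (-6)·v_y = 0, i.e. (-14.4853)·v_x + (-6)·v_y = 0,
  so v ∝ (b, λ_1 - a) = (-6, 14.4853); multiply by -1 so the first entry is positive: u = (6, -14.4853).
  ||u|| = √((6)² + (-14.4853)²) = √(245.8234) ≈ 15.6788,
  v_1 = u/||u|| ≈ (0.3827, -0.9239) (||v_1|| = 1).

λ_1 = 22.4853,  λ_2 = 5.5147;  v_1 ≈ (0.3827, -0.9239)


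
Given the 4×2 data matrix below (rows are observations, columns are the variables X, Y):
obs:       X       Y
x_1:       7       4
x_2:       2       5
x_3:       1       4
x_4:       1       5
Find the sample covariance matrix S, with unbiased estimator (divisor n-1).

Step 1 — column means:
  mean(X) = (7 + 2 + 1 + 1) / 4 = 11/4 = 2.75
  mean(Y) = (4 + 5 + 4 + 5) / 4 = 18/4 = 4.5

Step 2 — sample covariance S[i,j] = (1/(n-1)) · Σ_k (x_{k,i} - mean_i) · (x_{k,j} - mean_j), with n-1 = 3.
  S[X,X] = ((4.25)·(4.25) + (-0.75)·(-0.75) + (-1.75)·(-1.75) + (-1.75)·(-1.75)) / 3 = 24.75/3 = 8.25
  S[X,Y] = ((4.25)·(-0.5) + (-0.75)·(0.5) + (-1.75)·(-0.5) + (-1.75)·(0.5)) / 3 = -2.5/3 = -0.8333
  S[Y,Y] = ((-0.5)·(-0.5) + (0.5)·(0.5) + (-0.5)·(-0.5) + (0.5)·(0.5)) / 3 = 1/3 = 0.3333

S is symmetric (S[j,i] = S[i,j]). Assembling:

S = [[8.25, -0.8333],
 [-0.8333, 0.3333]]


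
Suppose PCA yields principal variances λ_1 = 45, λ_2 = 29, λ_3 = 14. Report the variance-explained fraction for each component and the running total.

Step 1 — total variance = trace(Sigma) = Σ λ_i = 45 + 29 + 14 = 88.

Step 2 — fraction explained by component i = λ_i / Σ λ:
  PC1: 45/88 = 0.5114
  PC2: 29/88 = 0.3295
  PC3: 14/88 = 0.1591

Step 3 — cumulative fraction after k components = (λ_1 + ... + λ_k) / Σ λ:
  k = 1: 45/88 = 0.5114
  k = 2: (45 + 29)/88 = 74/88 = 0.8409
  k = 3: (45 + 29 + 14)/88 = 88/88 = 1

Summary (fraction, with percent):

explained: PC1 0.5114 (51.14%), PC2 0.3295 (32.95%), PC3 0.1591 (15.91%);  cumulative: 0.5114, 0.8409, 1


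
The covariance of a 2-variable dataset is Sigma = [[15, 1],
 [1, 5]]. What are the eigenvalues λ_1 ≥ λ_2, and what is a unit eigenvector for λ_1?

Step 1 — characteristic polynomial of 2×2 Sigma:
  det(Sigma - λI) = λ² - trace · λ + det = 0.
  trace = 15 + 5 = 20, det = 15·5 - (1)² = 74.
Step 2 — discriminant:
  Δ = trace² - 4·det = 400 - 296 = 104.
Step 3 — eigenvalues:
  λ = (trace ± √Δ)/2 = (20 ± 10.198)/2,
  λ_1 = 15.099,  λ_2 = 4.901.

Step 4 — unit eigenvector for λ_1: solve (Sigma - λ_1 I)v = 0. First row:
  (15 - 15.099)·v_x + (1)·v_y = 0, i.e. (-0.099)·v_x + (1)·v_y = 0,
  so v ∝ (b, λ_1 - a) = (1, 0.099) = u.
  ||u|| = √((1)² + (0.099)²) = √(1.0098) ≈ 1.0049,
  v_1 = u/||u|| ≈ (0.9951, 0.0985) (||v_1|| = 1).

λ_1 = 15.099,  λ_2 = 4.901;  v_1 ≈ (0.9951, 0.0985)


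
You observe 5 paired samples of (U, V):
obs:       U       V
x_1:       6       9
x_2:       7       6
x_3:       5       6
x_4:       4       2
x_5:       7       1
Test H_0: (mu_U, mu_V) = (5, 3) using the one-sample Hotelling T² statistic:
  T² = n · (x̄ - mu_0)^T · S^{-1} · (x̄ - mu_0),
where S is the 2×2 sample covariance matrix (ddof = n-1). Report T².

Step 1 — sample mean vector:
  mean(U) = (6 + 7 + 5 + 4 + 7) / 5 = 29/5 = 5.8
  mean(V) = (9 + 6 + 6 + 2 + 1) / 5 = 24/5 = 4.8
  x̄ = (5.8, 4.8),  deviation x̄ - mu_0 = (5.8, 4.8) - (5, 3) = (0.8, 1.8).

Step 2 — sample covariance matrix, S[i,j] = (1/(n-1)) · Σ_k (x_{k,i} - mean_i) · (x_{k,j} - mean_j), divisor n-1 = 4:
  S[U,U] = ((0.2)·(0.2) + (1.2)·(1.2) + (-0.8)·(-0.8) + (-1.8)·(-1.8) + (1.2)·(1.2)) / 4 = 6.8/4 = 1.7
  S[U,V] = ((0.2)·(4.2) + (1.2)·(1.2) + (-0.8)·(1.2) + (-1.8)·(-2.8) + (1.2)·(-3.8)) / 4 = 1.8/4 = 0.45
  S[V,V] = ((4.2)·(4.2) + (1.2)·(1.2) + (1.2)·(1.2) + (-2.8)·(-2.8) + (-3.8)·(-3.8)) / 4 = 42.8/4 = 10.7
  S = [[1.7, 0.45],
 [0.45, 10.7]].

Step 3 — invert S. det(S) = 1.7·10.7 - (0.45)² = 17.9875.
  S^{-1} = (1/det) · [[d, -b], [-b, a]] = [[0.5949, -0.025],
 [-0.025, 0.0945]].

Step 4 — quadratic form (x̄ - mu_0)^T · S^{-1} · (x̄ - mu_0):
  S^{-1} · (x̄ - mu_0) = (0.4309, 0.1501),
  (x̄ - mu_0)^T · [...] = (0.8)·(0.4309) + (1.8)·(0.1501) = 0.6149.

Step 5 — scale by n: T² = 5 · 0.6149 = 3.0744.

T² ≈ 3.0744


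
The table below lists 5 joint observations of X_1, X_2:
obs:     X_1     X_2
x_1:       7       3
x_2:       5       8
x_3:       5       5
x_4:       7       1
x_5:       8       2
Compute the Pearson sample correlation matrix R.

Step 1 — column means:
  mean(X_1) = (7 + 5 + 5 + 7 + 8) / 5 = 32/5 = 6.4
  mean(X_2) = (3 + 8 + 5 + 1 + 2) / 5 = 19/5 = 3.8

Step 2 — sample variances and covariances s[i,j] = (1/(n-1)) · Σ_k (x_{k,i} - mean_i) · (x_{k,j} - mean_j), with n-1 = 4:
  s[X_1,X_1] = ((0.6)·(0.6) + (-1.4)·(-1.4) + (-1.4)·(-1.4) + (0.6)·(0.6) + (1.6)·(1.6)) / 4 = 7.2/4 = 1.8
  s[X_1,X_2] = ((0.6)·(-0.8) + (-1.4)·(4.2) + (-1.4)·(1.2) + (0.6)·(-2.8) + (1.6)·(-1.8)) / 4 = -12.6/4 = -3.15
  s[X_2,X_2] = ((-0.8)·(-0.8) + (4.2)·(4.2) + (1.2)·(1.2) + (-2.8)·(-2.8) + (-1.8)·(-1.8)) / 4 = 30.8/4 = 7.7
  Sample standard deviations s_i = √(s[i,i]):
  s(X_1) = √(1.8) = 1.3416
  s(X_2) = √(7.7) = 2.7749

Step 3 — r_{ij} = s_{ij} / (s_i · s_j):
  r[X_1,X_1] = 1 (diagonal).
  r[X_1,X_2] = -3.15 / (1.3416 · 2.7749) = -3.15 / 3.7229 = -0.8461
  r[X_2,X_2] = 1 (diagonal).

R is symmetric with unit diagonal. Assembling:

R = [[1, -0.8461],
 [-0.8461, 1]]


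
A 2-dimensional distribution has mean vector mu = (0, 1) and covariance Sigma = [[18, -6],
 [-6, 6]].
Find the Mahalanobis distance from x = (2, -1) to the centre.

Step 1 — centre the observation: (x - mu) = (2, -2).

Step 2 — invert Sigma. det(Sigma) = 18·6 - (-6)² = 72.
  Sigma^{-1} = (1/det) · [[d, -b], [-b, a]] = [[0.0833, 0.0833],
 [0.0833, 0.25]].

Step 3 — form the quadratic (x - mu)^T · Sigma^{-1} · (x - mu):
  Sigma^{-1} · (x - mu) = (0, -0.3333).
  (x - mu)^T · [Sigma^{-1} · (x - mu)] = (2)·(0) + (-2)·(-0.3333) = 0.6667.

Step 4 — take square root: d = √(0.6667) ≈ 0.8165.

d(x, mu) = √(0.6667) ≈ 0.8165


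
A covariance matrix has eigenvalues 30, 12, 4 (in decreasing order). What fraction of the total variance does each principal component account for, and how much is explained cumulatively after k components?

Step 1 — total variance = trace(Sigma) = Σ λ_i = 30 + 12 + 4 = 46.

Step 2 — fraction explained by component i = λ_i / Σ λ:
  PC1: 30/46 = 0.6522
  PC2: 12/46 = 0.2609
  PC3: 4/46 = 0.087

Step 3 — cumulative fraction after k components = (λ_1 + ... + λ_k) / Σ λ:
  k = 1: 30/46 = 0.6522
  k = 2: (30 + 12)/46 = 42/46 = 0.913
  k = 3: (30 + 12 + 4)/46 = 46/46 = 1

Summary (fraction, with percent):

explained: PC1 0.6522 (65.22%), PC2 0.2609 (26.09%), PC3 0.087 (8.7%);  cumulative: 0.6522, 0.913, 1


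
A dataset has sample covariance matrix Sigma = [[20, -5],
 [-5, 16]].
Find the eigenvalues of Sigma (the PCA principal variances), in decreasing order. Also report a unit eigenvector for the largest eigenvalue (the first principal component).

Step 1 — characteristic polynomial of 2×2 Sigma:
  det(Sigma - λI) = λ² - trace · λ + det = 0.
  trace = 20 + 16 = 36, det = 20·16 - (-5)² = 295.
Step 2 — discriminant:
  Δ = trace² - 4·det = 1296 - 1180 = 116.
Step 3 — eigenvalues:
  λ = (trace ± √Δ)/2 = (36 ± 10.7703)/2,
  λ_1 = 23.3852,  λ_2 = 12.6148.

Step 4 — unit eigenvector for λ_1: solve (Sigma - λ_1 I)v = 0. First row:
  (20 - 23.3852)·v_x + (-5)·v_y = 0, i.e. (-3.3852)·v_x + (-5)·v_y = 0,
  so v ∝ (b, λ_1 - a) = (-5, 3.3852); multiply by -1 so the first entry is positive: u = (5, -3.3852).
  ||u|| = √((5)² + (-3.3852)²) = √(36.4593) ≈ 6.0382,
  v_1 = u/||u|| ≈ (0.8281, -0.5606) (||v_1|| = 1).

λ_1 = 23.3852,  λ_2 = 12.6148;  v_1 ≈ (0.8281, -0.5606)


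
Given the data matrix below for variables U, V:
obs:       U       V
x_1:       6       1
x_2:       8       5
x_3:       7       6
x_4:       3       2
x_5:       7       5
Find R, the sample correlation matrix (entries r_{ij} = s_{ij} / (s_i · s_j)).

Step 1 — column means:
  mean(U) = (6 + 8 + 7 + 3 + 7) / 5 = 31/5 = 6.2
  mean(V) = (1 + 5 + 6 + 2 + 5) / 5 = 19/5 = 3.8

Step 2 — sample variances and covariances s[i,j] = (1/(n-1)) · Σ_k (x_{k,i} - mean_i) · (x_{k,j} - mean_j), with n-1 = 4:
  s[U,U] = ((-0.2)·(-0.2) + (1.8)·(1.8) + (0.8)·(0.8) + (-3.2)·(-3.2) + (0.8)·(0.8)) / 4 = 14.8/4 = 3.7
  s[U,V] = ((-0.2)·(-2.8) + (1.8)·(1.2) + (0.8)·(2.2) + (-3.2)·(-1.8) + (0.8)·(1.2)) / 4 = 11.2/4 = 2.8
  s[V,V] = ((-2.8)·(-2.8) + (1.2)·(1.2) + (2.2)·(2.2) + (-1.8)·(-1.8) + (1.2)·(1.2)) / 4 = 18.8/4 = 4.7
  Sample standard deviations s_i = √(s[i,i]):
  s(U) = √(3.7) = 1.9235
  s(V) = √(4.7) = 2.1679

Step 3 — r_{ij} = s_{ij} / (s_i · s_j):
  r[U,U] = 1 (diagonal).
  r[U,V] = 2.8 / (1.9235 · 2.1679) = 2.8 / 4.1701 = 0.6714
  r[V,V] = 1 (diagonal).

R is symmetric with unit diagonal. Assembling:

R = [[1, 0.6714],
 [0.6714, 1]]


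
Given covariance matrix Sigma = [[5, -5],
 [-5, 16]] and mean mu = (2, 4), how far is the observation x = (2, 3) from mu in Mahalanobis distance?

Step 1 — centre the observation: (x - mu) = (0, -1).

Step 2 — invert Sigma. det(Sigma) = 5·16 - (-5)² = 55.
  Sigma^{-1} = (1/det) · [[d, -b], [-b, a]] = [[0.2909, 0.0909],
 [0.0909, 0.0909]].

Step 3 — form the quadratic (x - mu)^T · Sigma^{-1} · (x - mu):
  Sigma^{-1} · (x - mu) = (-0.0909, -0.0909).
  (x - mu)^T · [Sigma^{-1} · (x - mu)] = (0)·(-0.0909) + (-1)·(-0.0909) = 0.0909.

Step 4 — take square root: d = √(0.0909) ≈ 0.3015.

d(x, mu) = √(0.0909) ≈ 0.3015


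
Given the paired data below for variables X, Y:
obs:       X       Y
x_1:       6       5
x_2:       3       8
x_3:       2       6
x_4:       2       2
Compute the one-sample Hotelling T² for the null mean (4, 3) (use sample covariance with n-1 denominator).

Step 1 — sample mean vector:
  mean(X) = (6 + 3 + 2 + 2) / 4 = 13/4 = 3.25
  mean(Y) = (5 + 8 + 6 + 2) / 4 = 21/4 = 5.25
  x̄ = (3.25, 5.25),  deviation x̄ - mu_0 = (3.25, 5.25) - (4, 3) = (-0.75, 2.25).

Step 2 — sample covariance matrix, S[i,j] = (1/(n-1)) · Σ_k (x_{k,i} - mean_i) · (x_{k,j} - mean_j), divisor n-1 = 3:
  S[X,X] = ((2.75)·(2.75) + (-0.25)·(-0.25) + (-1.25)·(-1.25) + (-1.25)·(-1.25)) / 3 = 10.75/3 = 3.5833
  S[X,Y] = ((2.75)·(-0.25) + (-0.25)·(2.75) + (-1.25)·(0.75) + (-1.25)·(-3.25)) / 3 = 1.75/3 = 0.5833
  S[Y,Y] = ((-0.25)·(-0.25) + (2.75)·(2.75) + (0.75)·(0.75) + (-3.25)·(-3.25)) / 3 = 18.75/3 = 6.25
  S = [[3.5833, 0.5833],
 [0.5833, 6.25]].

Step 3 — invert S. det(S) = 3.5833·6.25 - (0.5833)² = 22.0556.
  S^{-1} = (1/det) · [[d, -b], [-b, a]] = [[0.2834, -0.0264],
 [-0.0264, 0.1625]].

Step 4 — quadratic form (x̄ - mu_0)^T · S^{-1} · (x̄ - mu_0):
  S^{-1} · (x̄ - mu_0) = (-0.272, 0.3854),
  (x̄ - mu_0)^T · [...] = (-0.75)·(-0.272) + (2.25)·(0.3854) = 1.0712.

Step 5 — scale by n: T² = 4 · 1.0712 = 4.2846.

T² ≈ 4.2846


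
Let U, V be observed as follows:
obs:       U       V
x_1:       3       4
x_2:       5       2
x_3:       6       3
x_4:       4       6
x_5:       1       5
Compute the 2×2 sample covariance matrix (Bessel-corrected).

Step 1 — column means:
  mean(U) = (3 + 5 + 6 + 4 + 1) / 5 = 19/5 = 3.8
  mean(V) = (4 + 2 + 3 + 6 + 5) / 5 = 20/5 = 4

Step 2 — sample covariance S[i,j] = (1/(n-1)) · Σ_k (x_{k,i} - mean_i) · (x_{k,j} - mean_j), with n-1 = 4.
  S[U,U] = ((-0.8)·(-0.8) + (1.2)·(1.2) + (2.2)·(2.2) + (0.2)·(0.2) + (-2.8)·(-2.8)) / 4 = 14.8/4 = 3.7
  S[U,V] = ((-0.8)·(0) + (1.2)·(-2) + (2.2)·(-1) + (0.2)·(2) + (-2.8)·(1)) / 4 = -7/4 = -1.75
  S[V,V] = ((0)·(0) + (-2)·(-2) + (-1)·(-1) + (2)·(2) + (1)·(1)) / 4 = 10/4 = 2.5

S is symmetric (S[j,i] = S[i,j]). Assembling:

S = [[3.7, -1.75],
 [-1.75, 2.5]]


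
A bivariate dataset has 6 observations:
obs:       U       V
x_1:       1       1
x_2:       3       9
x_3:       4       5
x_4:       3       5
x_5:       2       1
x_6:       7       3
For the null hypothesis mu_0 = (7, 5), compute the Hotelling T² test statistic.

Step 1 — sample mean vector:
  mean(U) = (1 + 3 + 4 + 3 + 2 + 7) / 6 = 20/6 = 3.3333
  mean(V) = (1 + 9 + 5 + 5 + 1 + 3) / 6 = 24/6 = 4
  x̄ = (3.3333, 4),  deviation x̄ - mu_0 = (3.3333, 4) - (7, 5) = (-3.6667, -1).

Step 2 — sample covariance matrix, S[i,j] = (1/(n-1)) · Σ_k (x_{k,i} - mean_i) · (x_{k,j} - mean_j), divisor n-1 = 5:
  S[U,U] = ((-2.3333)·(-2.3333) + (-0.3333)·(-0.3333) + (0.6667)·(0.6667) + (-0.3333)·(-0.3333) + (-1.3333)·(-1.3333) + (3.6667)·(3.6667)) / 5 = 21.3333/5 = 4.2667
  S[U,V] = ((-2.3333)·(-3) + (-0.3333)·(5) + (0.6667)·(1) + (-0.3333)·(1) + (-1.3333)·(-3) + (3.6667)·(-1)) / 5 = 6/5 = 1.2
  S[V,V] = ((-3)·(-3) + (5)·(5) + (1)·(1) + (1)·(1) + (-3)·(-3) + (-1)·(-1)) / 5 = 46/5 = 9.2
  S = [[4.2667, 1.2],
 [1.2, 9.2]].

Step 3 — invert S. det(S) = 4.2667·9.2 - (1.2)² = 37.8133.
  S^{-1} = (1/det) · [[d, -b], [-b, a]] = [[0.2433, -0.0317],
 [-0.0317, 0.1128]].

Step 4 — quadratic form (x̄ - mu_0)^T · S^{-1} · (x̄ - mu_0):
  S^{-1} · (x̄ - mu_0) = (-0.8604, 0.0035),
  (x̄ - mu_0)^T · [...] = (-3.6667)·(-0.8604) + (-1)·(0.0035) = 3.1512.

Step 5 — scale by n: T² = 6 · 3.1512 = 18.9069.

T² ≈ 18.9069


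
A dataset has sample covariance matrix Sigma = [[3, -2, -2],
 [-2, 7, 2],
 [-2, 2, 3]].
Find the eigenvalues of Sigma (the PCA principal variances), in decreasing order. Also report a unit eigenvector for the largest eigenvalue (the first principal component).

Step 1 — characteristic polynomial p(λ) = det(λI - Sigma) = λ³ - tr·λ² + c_1·λ - det, where tr = trace, c_1 = sum of the principal 2×2 minors, det = det(Sigma):
  tr = 3 + 7 + 3 = 13,
  c_1 = (3·7 - (-2)²) + (3·3 - (-2)²) + (7·3 - (2)²) = 17 + 5 + 17 = 39,
  det = 3·(7·3 - (2)²) - (-2)·((-2)·3 - (2)·(-2)) + (-2)·((-2)·(2) - 7·(-2)) = 3·(17) - (-2)·(-2) + (-2)·(10) = 27.
  So p(λ) = λ³ - 13λ² + 39λ - 27.
Step 2 — look for an integer root (rational root theorem: any rational root is an integer divisor of 27). Testing λ = 1:
  p(1) = 1 - 13 + 39 - 27 = 0  ✓
  Dividing out (λ - 1): p(λ) = (λ - 1)(λ² - 12λ + 27).
Step 3 — remaining eigenvalues from the quadratic λ² - 12λ + 27 = 0:
  Δ = 12² - 4·27 = 144 - 108 = 36,  λ = (12 ± √36)/2 = (12 ± 6)/2 = 9 or 3.
  Sorted: λ_1 = 9,  λ_2 = 3,  λ_3 = 1  (check: sum = 13 = tr ✓).

Step 4 — unit eigenvector for λ_1 = 9: v spans the null space of (Sigma - λ_1 I), whose rows are
  r_1 = (-6, -2, -2),  r_2 = (-2, -2, 2),  r_3 = (-2, 2, -6).
  v is orthogonal to every row, so take v ∝ r_1 × r_2 = ((-2)·(2) - (-2)·(-2), (-2)·(-2) - (-6)·(2), (-6)·(-2) - (-2)·(-2)) = (-8, 16, 8).
  Rescale (divide by 8; multiply by -1 so the first nonzero entry is positive): u = (1, -2, -1).
  ||u|| = √((1)² + (-2)² + (-1)²) = √(6) ≈ 2.4495,  v_1 = u/||u|| ≈ (0.4082, -0.8165, -0.4082) (||v_1|| = 1).

λ_1 = 9,  λ_2 = 3,  λ_3 = 1;  v_1 ≈ (0.4082, -0.8165, -0.4082)


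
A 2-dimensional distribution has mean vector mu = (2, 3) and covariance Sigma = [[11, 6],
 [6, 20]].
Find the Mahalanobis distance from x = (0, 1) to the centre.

Step 1 — centre the observation: (x - mu) = (-2, -2).

Step 2 — invert Sigma. det(Sigma) = 11·20 - (6)² = 184.
  Sigma^{-1} = (1/det) · [[d, -b], [-b, a]] = [[0.1087, -0.0326],
 [-0.0326, 0.0598]].

Step 3 — form the quadratic (x - mu)^T · Sigma^{-1} · (x - mu):
  Sigma^{-1} · (x - mu) = (-0.1522, -0.0543).
  (x - mu)^T · [Sigma^{-1} · (x - mu)] = (-2)·(-0.1522) + (-2)·(-0.0543) = 0.413.

Step 4 — take square root: d = √(0.413) ≈ 0.6427.

d(x, mu) = √(0.413) ≈ 0.6427


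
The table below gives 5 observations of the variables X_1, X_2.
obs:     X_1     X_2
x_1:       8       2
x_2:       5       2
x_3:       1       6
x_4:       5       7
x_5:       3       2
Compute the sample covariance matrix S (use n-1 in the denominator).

Step 1 — column means:
  mean(X_1) = (8 + 5 + 1 + 5 + 3) / 5 = 22/5 = 4.4
  mean(X_2) = (2 + 2 + 6 + 7 + 2) / 5 = 19/5 = 3.8

Step 2 — sample covariance S[i,j] = (1/(n-1)) · Σ_k (x_{k,i} - mean_i) · (x_{k,j} - mean_j), with n-1 = 4.
  S[X_1,X_1] = ((3.6)·(3.6) + (0.6)·(0.6) + (-3.4)·(-3.4) + (0.6)·(0.6) + (-1.4)·(-1.4)) / 4 = 27.2/4 = 6.8
  S[X_1,X_2] = ((3.6)·(-1.8) + (0.6)·(-1.8) + (-3.4)·(2.2) + (0.6)·(3.2) + (-1.4)·(-1.8)) / 4 = -10.6/4 = -2.65
  S[X_2,X_2] = ((-1.8)·(-1.8) + (-1.8)·(-1.8) + (2.2)·(2.2) + (3.2)·(3.2) + (-1.8)·(-1.8)) / 4 = 24.8/4 = 6.2

S is symmetric (S[j,i] = S[i,j]). Assembling:

S = [[6.8, -2.65],
 [-2.65, 6.2]]


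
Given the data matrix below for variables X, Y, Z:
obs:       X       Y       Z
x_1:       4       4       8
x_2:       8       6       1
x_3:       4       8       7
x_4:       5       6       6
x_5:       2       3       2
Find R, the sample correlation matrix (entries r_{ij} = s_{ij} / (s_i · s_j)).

Step 1 — column means:
  mean(X) = (4 + 8 + 4 + 5 + 2) / 5 = 23/5 = 4.6
  mean(Y) = (4 + 6 + 8 + 6 + 3) / 5 = 27/5 = 5.4
  mean(Z) = (8 + 1 + 7 + 6 + 2) / 5 = 24/5 = 4.8

Step 2 — sample variances and covariances s[i,j] = (1/(n-1)) · Σ_k (x_{k,i} - mean_i) · (x_{k,j} - mean_j), with n-1 = 4:
  s[X,X] = ((-0.6)·(-0.6) + (3.4)·(3.4) + (-0.6)·(-0.6) + (0.4)·(0.4) + (-2.6)·(-2.6)) / 4 = 19.2/4 = 4.8
  s[X,Y] = ((-0.6)·(-1.4) + (3.4)·(0.6) + (-0.6)·(2.6) + (0.4)·(0.6) + (-2.6)·(-2.4)) / 4 = 7.8/4 = 1.95
  s[X,Z] = ((-0.6)·(3.2) + (3.4)·(-3.8) + (-0.6)·(2.2) + (0.4)·(1.2) + (-2.6)·(-2.8)) / 4 = -8.4/4 = -2.1
  s[Y,Y] = ((-1.4)·(-1.4) + (0.6)·(0.6) + (2.6)·(2.6) + (0.6)·(0.6) + (-2.4)·(-2.4)) / 4 = 15.2/4 = 3.8
  s[Y,Z] = ((-1.4)·(3.2) + (0.6)·(-3.8) + (2.6)·(2.2) + (0.6)·(1.2) + (-2.4)·(-2.8)) / 4 = 6.4/4 = 1.6
  s[Z,Z] = ((3.2)·(3.2) + (-3.8)·(-3.8) + (2.2)·(2.2) + (1.2)·(1.2) + (-2.8)·(-2.8)) / 4 = 38.8/4 = 9.7
  Sample standard deviations s_i = √(s[i,i]):
  s(X) = √(4.8) = 2.1909
  s(Y) = √(3.8) = 1.9494
  s(Z) = √(9.7) = 3.1145

Step 3 — r_{ij} = s_{ij} / (s_i · s_j):
  r[X,X] = 1 (diagonal).
  r[X,Y] = 1.95 / (2.1909 · 1.9494) = 1.95 / 4.2708 = 0.4566
  r[X,Z] = -2.1 / (2.1909 · 3.1145) = -2.1 / 6.8235 = -0.3078
  r[Y,Y] = 1 (diagonal).
  r[Y,Z] = 1.6 / (1.9494 · 3.1145) = 1.6 / 6.0712 = 0.2635
  r[Z,Z] = 1 (diagonal).

R is symmetric with unit diagonal. Assembling:

R = [[1, 0.4566, -0.3078],
 [0.4566, 1, 0.2635],
 [-0.3078, 0.2635, 1]]


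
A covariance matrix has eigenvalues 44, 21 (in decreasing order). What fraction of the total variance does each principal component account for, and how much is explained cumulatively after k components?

Step 1 — total variance = trace(Sigma) = Σ λ_i = 44 + 21 = 65.

Step 2 — fraction explained by component i = λ_i / Σ λ:
  PC1: 44/65 = 0.6769
  PC2: 21/65 = 0.3231

Step 3 — cumulative fraction after k components = (λ_1 + ... + λ_k) / Σ λ:
  k = 1: 44/65 = 0.6769
  k = 2: (44 + 21)/65 = 65/65 = 1

Summary (fraction, with percent):

explained: PC1 0.6769 (67.69%), PC2 0.3231 (32.31%);  cumulative: 0.6769, 1


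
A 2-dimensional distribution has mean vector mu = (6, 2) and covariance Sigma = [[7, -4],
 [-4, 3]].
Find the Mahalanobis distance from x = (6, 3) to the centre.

Step 1 — centre the observation: (x - mu) = (0, 1).

Step 2 — invert Sigma. det(Sigma) = 7·3 - (-4)² = 5.
  Sigma^{-1} = (1/det) · [[d, -b], [-b, a]] = [[0.6, 0.8],
 [0.8, 1.4]].

Step 3 — form the quadratic (x - mu)^T · Sigma^{-1} · (x - mu):
  Sigma^{-1} · (x - mu) = (0.8, 1.4).
  (x - mu)^T · [Sigma^{-1} · (x - mu)] = (0)·(0.8) + (1)·(1.4) = 1.4.

Step 4 — take square root: d = √(1.4) ≈ 1.1832.

d(x, mu) = √(1.4) ≈ 1.1832


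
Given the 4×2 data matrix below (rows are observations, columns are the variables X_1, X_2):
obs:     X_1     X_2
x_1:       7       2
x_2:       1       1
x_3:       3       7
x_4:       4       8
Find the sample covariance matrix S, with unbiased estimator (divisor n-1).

Step 1 — column means:
  mean(X_1) = (7 + 1 + 3 + 4) / 4 = 15/4 = 3.75
  mean(X_2) = (2 + 1 + 7 + 8) / 4 = 18/4 = 4.5

Step 2 — sample covariance S[i,j] = (1/(n-1)) · Σ_k (x_{k,i} - mean_i) · (x_{k,j} - mean_j), with n-1 = 3.
  S[X_1,X_1] = ((3.25)·(3.25) + (-2.75)·(-2.75) + (-0.75)·(-0.75) + (0.25)·(0.25)) / 3 = 18.75/3 = 6.25
  S[X_1,X_2] = ((3.25)·(-2.5) + (-2.75)·(-3.5) + (-0.75)·(2.5) + (0.25)·(3.5)) / 3 = 0.5/3 = 0.1667
  S[X_2,X_2] = ((-2.5)·(-2.5) + (-3.5)·(-3.5) + (2.5)·(2.5) + (3.5)·(3.5)) / 3 = 37/3 = 12.3333

S is symmetric (S[j,i] = S[i,j]). Assembling:

S = [[6.25, 0.1667],
 [0.1667, 12.3333]]


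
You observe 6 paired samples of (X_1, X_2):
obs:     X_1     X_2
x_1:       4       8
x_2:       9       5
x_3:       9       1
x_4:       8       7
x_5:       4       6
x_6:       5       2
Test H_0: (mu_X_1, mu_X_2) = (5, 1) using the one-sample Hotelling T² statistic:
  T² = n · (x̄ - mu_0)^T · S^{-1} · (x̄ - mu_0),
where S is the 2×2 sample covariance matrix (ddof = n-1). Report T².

Step 1 — sample mean vector:
  mean(X_1) = (4 + 9 + 9 + 8 + 4 + 5) / 6 = 39/6 = 6.5
  mean(X_2) = (8 + 5 + 1 + 7 + 6 + 2) / 6 = 29/6 = 4.8333
  x̄ = (6.5, 4.8333),  deviation x̄ - mu_0 = (6.5, 4.8333) - (5, 1) = (1.5, 3.8333).

Step 2 — sample covariance matrix, S[i,j] = (1/(n-1)) · Σ_k (x_{k,i} - mean_i) · (x_{k,j} - mean_j), divisor n-1 = 5:
  S[X_1,X_1] = ((-2.5)·(-2.5) + (2.5)·(2.5) + (2.5)·(2.5) + (1.5)·(1.5) + (-2.5)·(-2.5) + (-1.5)·(-1.5)) / 5 = 29.5/5 = 5.9
  S[X_1,X_2] = ((-2.5)·(3.1667) + (2.5)·(0.1667) + (2.5)·(-3.8333) + (1.5)·(2.1667) + (-2.5)·(1.1667) + (-1.5)·(-2.8333)) / 5 = -12.5/5 = -2.5
  S[X_2,X_2] = ((3.1667)·(3.1667) + (0.1667)·(0.1667) + (-3.8333)·(-3.8333) + (2.1667)·(2.1667) + (1.1667)·(1.1667) + (-2.8333)·(-2.8333)) / 5 = 38.8333/5 = 7.7667
  S = [[5.9, -2.5],
 [-2.5, 7.7667]].

Step 3 — invert S. det(S) = 5.9·7.7667 - (-2.5)² = 39.5733.
  S^{-1} = (1/det) · [[d, -b], [-b, a]] = [[0.1963, 0.0632],
 [0.0632, 0.1491]].

Step 4 — quadratic form (x̄ - mu_0)^T · S^{-1} · (x̄ - mu_0):
  S^{-1} · (x̄ - mu_0) = (0.5366, 0.6663),
  (x̄ - mu_0)^T · [...] = (1.5)·(0.5366) + (3.8333)·(0.6663) = 3.3589.

Step 5 — scale by n: T² = 6 · 3.3589 = 20.1533.

T² ≈ 20.1533


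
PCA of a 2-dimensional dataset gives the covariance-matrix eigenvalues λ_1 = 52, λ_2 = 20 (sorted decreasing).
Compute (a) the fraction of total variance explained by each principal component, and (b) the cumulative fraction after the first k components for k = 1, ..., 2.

Step 1 — total variance = trace(Sigma) = Σ λ_i = 52 + 20 = 72.

Step 2 — fraction explained by component i = λ_i / Σ λ:
  PC1: 52/72 = 0.7222
  PC2: 20/72 = 0.2778

Step 3 — cumulative fraction after k components = (λ_1 + ... + λ_k) / Σ λ:
  k = 1: 52/72 = 0.7222
  k = 2: (52 + 20)/72 = 72/72 = 1

Summary (fraction, with percent):

explained: PC1 0.7222 (72.22%), PC2 0.2778 (27.78%);  cumulative: 0.7222, 1


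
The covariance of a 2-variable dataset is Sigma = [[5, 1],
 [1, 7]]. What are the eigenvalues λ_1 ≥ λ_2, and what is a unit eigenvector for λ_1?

Step 1 — characteristic polynomial of 2×2 Sigma:
  det(Sigma - λI) = λ² - trace · λ + det = 0.
  trace = 5 + 7 = 12, det = 5·7 - (1)² = 34.
Step 2 — discriminant:
  Δ = trace² - 4·det = 144 - 136 = 8.
Step 3 — eigenvalues:
  λ = (trace ± √Δ)/2 = (12 ± 2.8284)/2,
  λ_1 = 7.4142,  λ_2 = 4.5858.

Step 4 — unit eigenvector for λ_1: solve (Sigma - λ_1 I)v = 0. First row:
  (5 - 7.4142)·v_x + (1)·v_y = 0, i.e. (-2.4142)·v_x + (1)·v_y = 0,
  so v ∝ (b, λ_1 - a) = (1, 2.4142) = u.
  ||u|| = √((1)² + (2.4142)²) = √(6.8284) ≈ 2.6131,
  v_1 = u/||u|| ≈ (0.3827, 0.9239) (||v_1|| = 1).

λ_1 = 7.4142,  λ_2 = 4.5858;  v_1 ≈ (0.3827, 0.9239)


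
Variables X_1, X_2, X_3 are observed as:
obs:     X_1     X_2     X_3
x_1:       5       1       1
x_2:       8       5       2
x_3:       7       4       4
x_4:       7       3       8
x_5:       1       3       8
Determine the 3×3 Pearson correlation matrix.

Step 1 — column means:
  mean(X_1) = (5 + 8 + 7 + 7 + 1) / 5 = 28/5 = 5.6
  mean(X_2) = (1 + 5 + 4 + 3 + 3) / 5 = 16/5 = 3.2
  mean(X_3) = (1 + 2 + 4 + 8 + 8) / 5 = 23/5 = 4.6

Step 2 — sample variances and covariances s[i,j] = (1/(n-1)) · Σ_k (x_{k,i} - mean_i) · (x_{k,j} - mean_j), with n-1 = 4:
  s[X_1,X_1] = ((-0.6)·(-0.6) + (2.4)·(2.4) + (1.4)·(1.4) + (1.4)·(1.4) + (-4.6)·(-4.6)) / 4 = 31.2/4 = 7.8
  s[X_1,X_2] = ((-0.6)·(-2.2) + (2.4)·(1.8) + (1.4)·(0.8) + (1.4)·(-0.2) + (-4.6)·(-0.2)) / 4 = 7.4/4 = 1.85
  s[X_1,X_3] = ((-0.6)·(-3.6) + (2.4)·(-2.6) + (1.4)·(-0.6) + (1.4)·(3.4) + (-4.6)·(3.4)) / 4 = -15.8/4 = -3.95
  s[X_2,X_2] = ((-2.2)·(-2.2) + (1.8)·(1.8) + (0.8)·(0.8) + (-0.2)·(-0.2) + (-0.2)·(-0.2)) / 4 = 8.8/4 = 2.2
  s[X_2,X_3] = ((-2.2)·(-3.6) + (1.8)·(-2.6) + (0.8)·(-0.6) + (-0.2)·(3.4) + (-0.2)·(3.4)) / 4 = 1.4/4 = 0.35
  s[X_3,X_3] = ((-3.6)·(-3.6) + (-2.6)·(-2.6) + (-0.6)·(-0.6) + (3.4)·(3.4) + (3.4)·(3.4)) / 4 = 43.2/4 = 10.8
  Sample standard deviations s_i = √(s[i,i]):
  s(X_1) = √(7.8) = 2.7928
  s(X_2) = √(2.2) = 1.4832
  s(X_3) = √(10.8) = 3.2863

Step 3 — r_{ij} = s_{ij} / (s_i · s_j):
  r[X_1,X_1] = 1 (diagonal).
  r[X_1,X_2] = 1.85 / (2.7928 · 1.4832) = 1.85 / 4.1425 = 0.4466
  r[X_1,X_3] = -3.95 / (2.7928 · 3.2863) = -3.95 / 9.1782 = -0.4304
  r[X_2,X_2] = 1 (diagonal).
  r[X_2,X_3] = 0.35 / (1.4832 · 3.2863) = 0.35 / 4.8744 = 0.0718
  r[X_3,X_3] = 1 (diagonal).

R is symmetric with unit diagonal. Assembling:

R = [[1, 0.4466, -0.4304],
 [0.4466, 1, 0.0718],
 [-0.4304, 0.0718, 1]]


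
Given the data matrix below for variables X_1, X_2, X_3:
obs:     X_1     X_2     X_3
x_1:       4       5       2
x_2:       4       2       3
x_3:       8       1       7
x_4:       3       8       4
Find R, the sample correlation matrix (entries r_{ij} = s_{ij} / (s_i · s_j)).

Step 1 — column means:
  mean(X_1) = (4 + 4 + 8 + 3) / 4 = 19/4 = 4.75
  mean(X_2) = (5 + 2 + 1 + 8) / 4 = 16/4 = 4
  mean(X_3) = (2 + 3 + 7 + 4) / 4 = 16/4 = 4

Step 2 — sample variances and covariances s[i,j] = (1/(n-1)) · Σ_k (x_{k,i} - mean_i) · (x_{k,j} - mean_j), with n-1 = 3:
  s[X_1,X_1] = ((-0.75)·(-0.75) + (-0.75)·(-0.75) + (3.25)·(3.25) + (-1.75)·(-1.75)) / 3 = 14.75/3 = 4.9167
  s[X_1,X_2] = ((-0.75)·(1) + (-0.75)·(-2) + (3.25)·(-3) + (-1.75)·(4)) / 3 = -16/3 = -5.3333
  s[X_1,X_3] = ((-0.75)·(-2) + (-0.75)·(-1) + (3.25)·(3) + (-1.75)·(0)) / 3 = 12/3 = 4
  s[X_2,X_2] = ((1)·(1) + (-2)·(-2) + (-3)·(-3) + (4)·(4)) / 3 = 30/3 = 10
  s[X_2,X_3] = ((1)·(-2) + (-2)·(-1) + (-3)·(3) + (4)·(0)) / 3 = -9/3 = -3
  s[X_3,X_3] = ((-2)·(-2) + (-1)·(-1) + (3)·(3) + (0)·(0)) / 3 = 14/3 = 4.6667
  Sample standard deviations s_i = √(s[i,i]):
  s(X_1) = √(4.9167) = 2.2174
  s(X_2) = √(10) = 3.1623
  s(X_3) = √(4.6667) = 2.1602

Step 3 — r_{ij} = s_{ij} / (s_i · s_j):
  r[X_1,X_1] = 1 (diagonal).
  r[X_1,X_2] = -5.3333 / (2.2174 · 3.1623) = -5.3333 / 7.0119 = -0.7606
  r[X_1,X_3] = 4 / (2.2174 · 2.1602) = 4 / 4.79 = 0.8351
  r[X_2,X_2] = 1 (diagonal).
  r[X_2,X_3] = -3 / (3.1623 · 2.1602) = -3 / 6.8313 = -0.4392
  r[X_3,X_3] = 1 (diagonal).

R is symmetric with unit diagonal. Assembling:

R = [[1, -0.7606, 0.8351],
 [-0.7606, 1, -0.4392],
 [0.8351, -0.4392, 1]]


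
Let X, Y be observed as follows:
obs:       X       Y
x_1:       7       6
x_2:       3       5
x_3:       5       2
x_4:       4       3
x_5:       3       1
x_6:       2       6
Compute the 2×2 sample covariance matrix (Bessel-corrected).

Step 1 — column means:
  mean(X) = (7 + 3 + 5 + 4 + 3 + 2) / 6 = 24/6 = 4
  mean(Y) = (6 + 5 + 2 + 3 + 1 + 6) / 6 = 23/6 = 3.8333

Step 2 — sample covariance S[i,j] = (1/(n-1)) · Σ_k (x_{k,i} - mean_i) · (x_{k,j} - mean_j), with n-1 = 5.
  S[X,X] = ((3)·(3) + (-1)·(-1) + (1)·(1) + (0)·(0) + (-1)·(-1) + (-2)·(-2)) / 5 = 16/5 = 3.2
  S[X,Y] = ((3)·(2.1667) + (-1)·(1.1667) + (1)·(-1.8333) + (0)·(-0.8333) + (-1)·(-2.8333) + (-2)·(2.1667)) / 5 = 2/5 = 0.4
  S[Y,Y] = ((2.1667)·(2.1667) + (1.1667)·(1.1667) + (-1.8333)·(-1.8333) + (-0.8333)·(-0.8333) + (-2.8333)·(-2.8333) + (2.1667)·(2.1667)) / 5 = 22.8333/5 = 4.5667

S is symmetric (S[j,i] = S[i,j]). Assembling:

S = [[3.2, 0.4],
 [0.4, 4.5667]]


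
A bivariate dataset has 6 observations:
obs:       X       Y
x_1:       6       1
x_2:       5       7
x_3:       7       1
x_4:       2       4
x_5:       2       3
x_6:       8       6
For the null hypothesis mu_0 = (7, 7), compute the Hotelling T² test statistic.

Step 1 — sample mean vector:
  mean(X) = (6 + 5 + 7 + 2 + 2 + 8) / 6 = 30/6 = 5
  mean(Y) = (1 + 7 + 1 + 4 + 3 + 6) / 6 = 22/6 = 3.6667
  x̄ = (5, 3.6667),  deviation x̄ - mu_0 = (5, 3.6667) - (7, 7) = (-2, -3.3333).

Step 2 — sample covariance matrix, S[i,j] = (1/(n-1)) · Σ_k (x_{k,i} - mean_i) · (x_{k,j} - mean_j), divisor n-1 = 5:
  S[X,X] = ((1)·(1) + (0)·(0) + (2)·(2) + (-3)·(-3) + (-3)·(-3) + (3)·(3)) / 5 = 32/5 = 6.4
  S[X,Y] = ((1)·(-2.6667) + (0)·(3.3333) + (2)·(-2.6667) + (-3)·(0.3333) + (-3)·(-0.6667) + (3)·(2.3333)) / 5 = 0/5 = 0
  S[Y,Y] = ((-2.6667)·(-2.6667) + (3.3333)·(3.3333) + (-2.6667)·(-2.6667) + (0.3333)·(0.3333) + (-0.6667)·(-0.6667) + (2.3333)·(2.3333)) / 5 = 31.3333/5 = 6.2667
  S = [[6.4, 0],
 [0, 6.2667]].

Step 3 — invert S. det(S) = 6.4·6.2667 - (0)² = 40.1067.
  S^{-1} = (1/det) · [[d, -b], [-b, a]] = [[0.1562, 0],
 [0, 0.1596]].

Step 4 — quadratic form (x̄ - mu_0)^T · S^{-1} · (x̄ - mu_0):
  S^{-1} · (x̄ - mu_0) = (-0.3125, -0.5319),
  (x̄ - mu_0)^T · [...] = (-2)·(-0.3125) + (-3.3333)·(-0.5319) = 2.398.

Step 5 — scale by n: T² = 6 · 2.398 = 14.3883.

T² ≈ 14.3883


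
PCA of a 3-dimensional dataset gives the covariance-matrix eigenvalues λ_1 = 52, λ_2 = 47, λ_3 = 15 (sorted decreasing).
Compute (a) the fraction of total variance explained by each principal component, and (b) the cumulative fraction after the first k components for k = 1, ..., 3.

Step 1 — total variance = trace(Sigma) = Σ λ_i = 52 + 47 + 15 = 114.

Step 2 — fraction explained by component i = λ_i / Σ λ:
  PC1: 52/114 = 0.4561
  PC2: 47/114 = 0.4123
  PC3: 15/114 = 0.1316

Step 3 — cumulative fraction after k components = (λ_1 + ... + λ_k) / Σ λ:
  k = 1: 52/114 = 0.4561
  k = 2: (52 + 47)/114 = 99/114 = 0.8684
  k = 3: (52 + 47 + 15)/114 = 114/114 = 1

Summary (fraction, with percent):

explained: PC1 0.4561 (45.61%), PC2 0.4123 (41.23%), PC3 0.1316 (13.16%);  cumulative: 0.4561, 0.8684, 1


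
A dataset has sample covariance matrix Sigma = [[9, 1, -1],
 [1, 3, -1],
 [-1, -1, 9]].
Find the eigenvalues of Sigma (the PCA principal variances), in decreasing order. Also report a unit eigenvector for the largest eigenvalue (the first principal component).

Step 1 — characteristic polynomial p(λ) = det(λI - Sigma) = λ³ - tr·λ² + c_1·λ - det, where tr = trace, c_1 = sum of the principal 2×2 minors, det = det(Sigma):
  tr = 9 + 3 + 9 = 21,
  c_1 = (9·3 - (1)²) + (9·9 - (-1)²) + (3·9 - (-1)²) = 26 + 80 + 26 = 132,
  det = 9·(3·9 - (-1)²) - (1)·((1)·9 - (-1)·(-1)) + (-1)·((1)·(-1) - 3·(-1)) = 9·(26) - (1)·(8) + (-1)·(2) = 224.
  So p(λ) = λ³ - 21λ² + 132λ - 224.
Step 2 — look for an integer root (rational root theorem: any rational root is an integer divisor of 224). Testing λ = 8:
  p(8) = 512 - 1344 + 1056 - 224 = 0  ✓
  Dividing out (λ - 8): p(λ) = (λ - 8)(λ² - 13λ + 28).
Step 3 — remaining eigenvalues from the quadratic λ² - 13λ + 28 = 0:
  Δ = 13² - 4·28 = 169 - 112 = 57,  λ = (13 ± √57)/2 = (13 ± 7.5498)/2 ≈ 10.2749 or 2.7251.
  Sorted: λ_1 = 10.2749,  λ_2 = 8,  λ_3 = 2.7251  (check: sum = 21 = tr ✓).

Step 4 — unit eigenvector for λ_1 ≈ 10.2749: v spans the null space of (Sigma - λ_1 I), whose rows are
  r_1 = (-1.2749, 1, -1),  r_2 = (1, -7.2749, -1),  r_3 = (-1, -1, -1.2749).
  v is orthogonal to every row, so take v ∝ r_1 × r_2 = ((1)·(-1) - (-1)·(-7.2749), (-1)·(1) - (-1.2749)·(-1), (-1.2749)·(-7.2749) - (1)·(1)) ≈ (-8.2749, -2.2749, 8.2749).
  Rescale (multiply by -1 so the first nonzero entry is positive): u = (8.2749, 2.2749, -8.2749).
  ||u|| = √((8.2749)² + (2.2749)² + (-8.2749)²) = √(142.1238) ≈ 11.9216,  v_1 = u/||u|| ≈ (0.6941, 0.1908, -0.6941) (||v_1|| = 1).

λ_1 = 10.2749,  λ_2 = 8,  λ_3 = 2.7251;  v_1 ≈ (0.6941, 0.1908, -0.6941)


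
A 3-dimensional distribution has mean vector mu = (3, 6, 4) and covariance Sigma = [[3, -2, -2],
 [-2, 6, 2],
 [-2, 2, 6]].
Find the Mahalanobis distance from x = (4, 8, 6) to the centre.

Step 1 — centre the observation: (x - mu) = (1, 2, 2).

Step 2 — invert Sigma (cofactor / det for 3×3, or solve directly):
  Sigma^{-1} = [[0.5, 0.125, 0.125],
 [0.125, 0.2187, -0.0312],
 [0.125, -0.0312, 0.2187]].

Step 3 — form the quadratic (x - mu)^T · Sigma^{-1} · (x - mu):
  Sigma^{-1} · (x - mu) = (1, 0.5, 0.5).
  (x - mu)^T · [Sigma^{-1} · (x - mu)] = (1)·(1) + (2)·(0.5) + (2)·(0.5) = 3.

Step 4 — take square root: d = √(3) ≈ 1.7321.

d(x, mu) = √(3) ≈ 1.7321


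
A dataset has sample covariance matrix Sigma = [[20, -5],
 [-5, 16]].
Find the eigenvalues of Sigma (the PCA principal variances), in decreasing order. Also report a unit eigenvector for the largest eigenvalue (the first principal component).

Step 1 — characteristic polynomial of 2×2 Sigma:
  det(Sigma - λI) = λ² - trace · λ + det = 0.
  trace = 20 + 16 = 36, det = 20·16 - (-5)² = 295.
Step 2 — discriminant:
  Δ = trace² - 4·det = 1296 - 1180 = 116.
Step 3 — eigenvalues:
  λ = (trace ± √Δ)/2 = (36 ± 10.7703)/2,
  λ_1 = 23.3852,  λ_2 = 12.6148.

Step 4 — unit eigenvector for λ_1: solve (Sigma - λ_1 I)v = 0. First row:
  (20 - 23.3852)·v_x + (-5)·v_y = 0, i.e. (-3.3852)·v_x + (-5)·v_y = 0,
  so v ∝ (b, λ_1 - a) = (-5, 3.3852); multiply by -1 so the first entry is positive: u = (5, -3.3852).
  ||u|| = √((5)² + (-3.3852)²) = √(36.4593) ≈ 6.0382,
  v_1 = u/||u|| ≈ (0.8281, -0.5606) (||v_1|| = 1).

λ_1 = 23.3852,  λ_2 = 12.6148;  v_1 ≈ (0.8281, -0.5606)


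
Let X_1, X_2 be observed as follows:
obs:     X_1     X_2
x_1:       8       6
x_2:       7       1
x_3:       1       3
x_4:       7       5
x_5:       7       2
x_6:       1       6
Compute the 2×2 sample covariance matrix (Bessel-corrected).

Step 1 — column means:
  mean(X_1) = (8 + 7 + 1 + 7 + 7 + 1) / 6 = 31/6 = 5.1667
  mean(X_2) = (6 + 1 + 3 + 5 + 2 + 6) / 6 = 23/6 = 3.8333

Step 2 — sample covariance S[i,j] = (1/(n-1)) · Σ_k (x_{k,i} - mean_i) · (x_{k,j} - mean_j), with n-1 = 5.
  S[X_1,X_1] = ((2.8333)·(2.8333) + (1.8333)·(1.8333) + (-4.1667)·(-4.1667) + (1.8333)·(1.8333) + (1.8333)·(1.8333) + (-4.1667)·(-4.1667)) / 5 = 52.8333/5 = 10.5667
  S[X_1,X_2] = ((2.8333)·(2.1667) + (1.8333)·(-2.8333) + (-4.1667)·(-0.8333) + (1.8333)·(1.1667) + (1.8333)·(-1.8333) + (-4.1667)·(2.1667)) / 5 = -5.8333/5 = -1.1667
  S[X_2,X_2] = ((2.1667)·(2.1667) + (-2.8333)·(-2.8333) + (-0.8333)·(-0.8333) + (1.1667)·(1.1667) + (-1.8333)·(-1.8333) + (2.1667)·(2.1667)) / 5 = 22.8333/5 = 4.5667

S is symmetric (S[j,i] = S[i,j]). Assembling:

S = [[10.5667, -1.1667],
 [-1.1667, 4.5667]]


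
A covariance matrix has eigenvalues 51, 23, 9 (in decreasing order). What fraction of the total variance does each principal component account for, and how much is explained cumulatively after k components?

Step 1 — total variance = trace(Sigma) = Σ λ_i = 51 + 23 + 9 = 83.

Step 2 — fraction explained by component i = λ_i / Σ λ:
  PC1: 51/83 = 0.6145
  PC2: 23/83 = 0.2771
  PC3: 9/83 = 0.1084

Step 3 — cumulative fraction after k components = (λ_1 + ... + λ_k) / Σ λ:
  k = 1: 51/83 = 0.6145
  k = 2: (51 + 23)/83 = 74/83 = 0.8916
  k = 3: (51 + 23 + 9)/83 = 83/83 = 1

Summary (fraction, with percent):

explained: PC1 0.6145 (61.45%), PC2 0.2771 (27.71%), PC3 0.1084 (10.84%);  cumulative: 0.6145, 0.8916, 1


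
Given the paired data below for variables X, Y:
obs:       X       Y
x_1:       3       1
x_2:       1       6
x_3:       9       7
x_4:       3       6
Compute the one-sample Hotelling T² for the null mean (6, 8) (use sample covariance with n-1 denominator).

Step 1 — sample mean vector:
  mean(X) = (3 + 1 + 9 + 3) / 4 = 16/4 = 4
  mean(Y) = (1 + 6 + 7 + 6) / 4 = 20/4 = 5
  x̄ = (4, 5),  deviation x̄ - mu_0 = (4, 5) - (6, 8) = (-2, -3).

Step 2 — sample covariance matrix, S[i,j] = (1/(n-1)) · Σ_k (x_{k,i} - mean_i) · (x_{k,j} - mean_j), divisor n-1 = 3:
  S[X,X] = ((-1)·(-1) + (-3)·(-3) + (5)·(5) + (-1)·(-1)) / 3 = 36/3 = 12
  S[X,Y] = ((-1)·(-4) + (-3)·(1) + (5)·(2) + (-1)·(1)) / 3 = 10/3 = 3.3333
  S[Y,Y] = ((-4)·(-4) + (1)·(1) + (2)·(2) + (1)·(1)) / 3 = 22/3 = 7.3333
  S = [[12, 3.3333],
 [3.3333, 7.3333]].

Step 3 — invert S. det(S) = 12·7.3333 - (3.3333)² = 76.8889.
  S^{-1} = (1/det) · [[d, -b], [-b, a]] = [[0.0954, -0.0434],
 [-0.0434, 0.1561]].

Step 4 — quadratic form (x̄ - mu_0)^T · S^{-1} · (x̄ - mu_0):
  S^{-1} · (x̄ - mu_0) = (-0.0607, -0.3815),
  (x̄ - mu_0)^T · [...] = (-2)·(-0.0607) + (-3)·(-0.3815) = 1.2659.

Step 5 — scale by n: T² = 4 · 1.2659 = 5.0636.

T² ≈ 5.0636


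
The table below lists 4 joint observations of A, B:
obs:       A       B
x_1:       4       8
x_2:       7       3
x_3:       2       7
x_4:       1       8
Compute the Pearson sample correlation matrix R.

Step 1 — column means:
  mean(A) = (4 + 7 + 2 + 1) / 4 = 14/4 = 3.5
  mean(B) = (8 + 3 + 7 + 8) / 4 = 26/4 = 6.5

Step 2 — sample variances and covariances s[i,j] = (1/(n-1)) · Σ_k (x_{k,i} - mean_i) · (x_{k,j} - mean_j), with n-1 = 3:
  s[A,A] = ((0.5)·(0.5) + (3.5)·(3.5) + (-1.5)·(-1.5) + (-2.5)·(-2.5)) / 3 = 21/3 = 7
  s[A,B] = ((0.5)·(1.5) + (3.5)·(-3.5) + (-1.5)·(0.5) + (-2.5)·(1.5)) / 3 = -16/3 = -5.3333
  s[B,B] = ((1.5)·(1.5) + (-3.5)·(-3.5) + (0.5)·(0.5) + (1.5)·(1.5)) / 3 = 17/3 = 5.6667
  Sample standard deviations s_i = √(s[i,i]):
  s(A) = √(7) = 2.6458
  s(B) = √(5.6667) = 2.3805

Step 3 — r_{ij} = s_{ij} / (s_i · s_j):
  r[A,A] = 1 (diagonal).
  r[A,B] = -5.3333 / (2.6458 · 2.3805) = -5.3333 / 6.2981 = -0.8468
  r[B,B] = 1 (diagonal).

R is symmetric with unit diagonal. Assembling:

R = [[1, -0.8468],
 [-0.8468, 1]]


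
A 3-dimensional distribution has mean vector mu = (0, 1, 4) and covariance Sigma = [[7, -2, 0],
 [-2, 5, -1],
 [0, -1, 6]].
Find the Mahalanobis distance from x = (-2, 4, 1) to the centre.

Step 1 — centre the observation: (x - mu) = (-2, 3, -3).

Step 2 — invert Sigma (cofactor / det for 3×3, or solve directly):
  Sigma^{-1} = [[0.162, 0.067, 0.0112],
 [0.067, 0.2346, 0.0391],
 [0.0112, 0.0391, 0.1732]].

Step 3 — form the quadratic (x - mu)^T · Sigma^{-1} · (x - mu):
  Sigma^{-1} · (x - mu) = (-0.1564, 0.4525, -0.4246).
  (x - mu)^T · [Sigma^{-1} · (x - mu)] = (-2)·(-0.1564) + (3)·(0.4525) + (-3)·(-0.4246) = 2.9441.

Step 4 — take square root: d = √(2.9441) ≈ 1.7158.

d(x, mu) = √(2.9441) ≈ 1.7158
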